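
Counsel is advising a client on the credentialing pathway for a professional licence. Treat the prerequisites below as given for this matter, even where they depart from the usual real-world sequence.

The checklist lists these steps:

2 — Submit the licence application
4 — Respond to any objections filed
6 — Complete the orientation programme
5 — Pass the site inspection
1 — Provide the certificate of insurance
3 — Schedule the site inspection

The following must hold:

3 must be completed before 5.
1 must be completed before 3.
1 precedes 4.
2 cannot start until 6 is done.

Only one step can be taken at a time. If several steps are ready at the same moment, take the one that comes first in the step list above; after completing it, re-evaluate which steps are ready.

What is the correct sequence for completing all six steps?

6 and 1 have no prerequisites; 6 is listed earlier, so 6 is first.
2 now also ready, so the ready set is {2, 1}; 2 is listed earlier → 2.
1 is the only step now ready → 1.
Now 4 and 3 have their prerequisites met. 4 is listed earlier, so 4 next.
Next only 3 has its prerequisites met → 3.
5 needed 3, now all done → 5.

6 → 2 → 1 → 4 → 3 → 5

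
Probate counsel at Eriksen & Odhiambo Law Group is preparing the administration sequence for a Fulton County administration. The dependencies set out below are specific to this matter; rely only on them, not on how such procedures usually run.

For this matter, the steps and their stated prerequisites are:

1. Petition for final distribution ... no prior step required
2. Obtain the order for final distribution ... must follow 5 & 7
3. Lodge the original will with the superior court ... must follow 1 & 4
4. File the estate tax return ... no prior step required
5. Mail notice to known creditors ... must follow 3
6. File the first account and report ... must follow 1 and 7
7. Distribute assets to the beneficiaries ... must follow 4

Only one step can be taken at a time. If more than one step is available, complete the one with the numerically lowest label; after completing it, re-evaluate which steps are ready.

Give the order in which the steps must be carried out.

1, 4, 3, 5, 7, 2, 6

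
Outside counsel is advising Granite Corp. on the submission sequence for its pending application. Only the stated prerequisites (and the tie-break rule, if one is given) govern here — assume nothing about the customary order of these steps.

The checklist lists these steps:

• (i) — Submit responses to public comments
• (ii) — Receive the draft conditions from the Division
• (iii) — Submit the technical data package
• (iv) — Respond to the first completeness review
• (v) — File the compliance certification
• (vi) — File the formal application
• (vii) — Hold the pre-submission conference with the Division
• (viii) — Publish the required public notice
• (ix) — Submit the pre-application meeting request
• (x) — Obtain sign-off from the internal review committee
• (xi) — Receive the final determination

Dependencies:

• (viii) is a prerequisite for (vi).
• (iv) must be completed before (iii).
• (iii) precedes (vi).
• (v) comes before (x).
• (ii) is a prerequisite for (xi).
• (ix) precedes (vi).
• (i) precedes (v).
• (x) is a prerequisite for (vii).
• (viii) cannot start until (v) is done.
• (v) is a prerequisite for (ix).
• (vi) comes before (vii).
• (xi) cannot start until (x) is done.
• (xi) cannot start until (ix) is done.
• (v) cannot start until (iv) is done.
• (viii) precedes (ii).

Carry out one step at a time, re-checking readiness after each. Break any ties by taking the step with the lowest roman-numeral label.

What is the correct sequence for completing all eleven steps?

(i) (iv) (iii) (v) (viii) (ii) (ix) (vi) (x) (vii) (xi)

Nothing is required for (i) and (iv). (i) has the earlier label → (i) first.
(iv) is the only step now ready → (iv).
Now (iii) and (v) have their prerequisites met. (iii) has the earlier label, so (iii) next.
Next only (v) has its prerequisites met → (v).
Now (viii), (ix) and (x) have their prerequisites met. (viii) has the earlier label, so (viii) next.
Now (ii), (ix) and (x) have their prerequisites met. (ii) has the earlier label, so (ii) next.
(ix) and (x) are both available; (ix) has the earlier label → (ix).
(vi) now also ready, so the ready set is {(vi), (x)}; (vi) has the earlier label → (vi).
(x) needed (v), now all done → (x).
(vii) and (xi) are both available; (vii) has the earlier label → (vii).
(xi) needed (ii), (ix) and (x), now all done → (xi).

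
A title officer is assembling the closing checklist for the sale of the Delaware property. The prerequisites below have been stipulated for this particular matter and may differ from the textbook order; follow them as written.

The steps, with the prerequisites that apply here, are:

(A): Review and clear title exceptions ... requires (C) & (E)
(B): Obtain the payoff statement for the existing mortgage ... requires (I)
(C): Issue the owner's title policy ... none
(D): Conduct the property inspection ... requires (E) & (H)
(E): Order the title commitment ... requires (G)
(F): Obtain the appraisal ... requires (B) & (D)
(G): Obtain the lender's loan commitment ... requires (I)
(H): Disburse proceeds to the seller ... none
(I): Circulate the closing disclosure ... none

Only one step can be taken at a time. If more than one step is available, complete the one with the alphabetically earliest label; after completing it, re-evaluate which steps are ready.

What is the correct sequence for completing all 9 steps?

Nothing is required for (C), (H) and (I). (C) has the earlier label → (C) first.
(H) and (I) are both available; (H) has the earlier label → (H).
Next only (I) has its prerequisites met → (I).
(B) and (G) are both available; (B) has the earlier label → (B).
(G) needed (I), now all done → (G).
That leaves (E) as the only ready step → (E).
(A) and (D) are both available; (A) has the earlier label → (A).
That leaves (D) as the only ready step → (D).
(F) is the only step now ready → (F).

(C) → (H) → (I) → (B) → (G) → (E) → (A) → (D) → (F)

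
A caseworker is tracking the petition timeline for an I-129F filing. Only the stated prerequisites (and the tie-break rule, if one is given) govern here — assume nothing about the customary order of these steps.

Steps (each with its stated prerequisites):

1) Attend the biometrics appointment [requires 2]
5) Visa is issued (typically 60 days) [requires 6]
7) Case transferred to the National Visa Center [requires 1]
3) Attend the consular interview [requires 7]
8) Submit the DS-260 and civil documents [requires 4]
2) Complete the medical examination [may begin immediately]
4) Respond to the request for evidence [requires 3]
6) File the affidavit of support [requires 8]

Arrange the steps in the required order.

2, 1, 7, 3, 4, 8, 6, 5

2 is the only step with nothing outstanding, so it goes first.
1 needed 2, now all done → 1.
7 needed 1, now all done → 7.
3 needed 7, now all done → 3.
4 needed 3, now all done → 4.
8 needed 4, now all done → 8.
6 is the only step now ready → 6.
5 is the only step now ready → 5.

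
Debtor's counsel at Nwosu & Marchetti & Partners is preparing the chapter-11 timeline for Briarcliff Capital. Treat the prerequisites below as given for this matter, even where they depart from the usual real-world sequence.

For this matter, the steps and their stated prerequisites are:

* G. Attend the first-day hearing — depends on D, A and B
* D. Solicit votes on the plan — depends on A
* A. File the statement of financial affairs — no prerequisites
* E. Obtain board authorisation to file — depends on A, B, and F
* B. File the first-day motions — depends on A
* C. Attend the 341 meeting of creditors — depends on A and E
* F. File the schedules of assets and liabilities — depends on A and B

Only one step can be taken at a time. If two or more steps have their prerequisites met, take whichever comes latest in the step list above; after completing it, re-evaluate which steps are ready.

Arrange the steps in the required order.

A, B, F, E, C, D, G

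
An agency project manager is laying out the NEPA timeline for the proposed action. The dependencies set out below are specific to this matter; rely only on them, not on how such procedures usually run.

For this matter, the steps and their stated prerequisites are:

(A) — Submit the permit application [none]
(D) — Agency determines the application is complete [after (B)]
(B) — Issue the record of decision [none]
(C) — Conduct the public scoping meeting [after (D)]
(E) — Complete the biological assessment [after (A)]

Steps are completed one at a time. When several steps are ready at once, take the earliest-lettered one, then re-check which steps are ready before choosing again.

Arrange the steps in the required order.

(A) and (B) have no prerequisites; (A) has the earlier label, so (A) is first.
(B) and (E) are both available; (B) has the earlier label → (B).
(D) now also ready, so the ready set is {(D), (E)}; (D) has the earlier label → (D).
(C) now also ready, so the ready set is {(C), (E)}; (C) has the earlier label → (C).
(E) needed (A), now all done → (E).

(A), (B), (D), (C), (E)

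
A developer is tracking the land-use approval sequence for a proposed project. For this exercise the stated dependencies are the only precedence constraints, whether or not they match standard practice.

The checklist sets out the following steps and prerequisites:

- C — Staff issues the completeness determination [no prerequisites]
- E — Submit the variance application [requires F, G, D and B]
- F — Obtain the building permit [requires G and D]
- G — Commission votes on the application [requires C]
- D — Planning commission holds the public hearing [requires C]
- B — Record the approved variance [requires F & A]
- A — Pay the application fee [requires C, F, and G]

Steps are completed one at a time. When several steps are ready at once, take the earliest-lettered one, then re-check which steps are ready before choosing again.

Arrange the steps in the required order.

C → D → G → F → A → B → E

C is the only step with nothing outstanding, so it goes first.
D and G are both available; D has the earlier label → D.
Next only G has its prerequisites met → G.
F needed D and G, now all done → F.
A needed C, F and G, now all done → A.
Next only B has its prerequisites met → B.
E is the only step now ready → E.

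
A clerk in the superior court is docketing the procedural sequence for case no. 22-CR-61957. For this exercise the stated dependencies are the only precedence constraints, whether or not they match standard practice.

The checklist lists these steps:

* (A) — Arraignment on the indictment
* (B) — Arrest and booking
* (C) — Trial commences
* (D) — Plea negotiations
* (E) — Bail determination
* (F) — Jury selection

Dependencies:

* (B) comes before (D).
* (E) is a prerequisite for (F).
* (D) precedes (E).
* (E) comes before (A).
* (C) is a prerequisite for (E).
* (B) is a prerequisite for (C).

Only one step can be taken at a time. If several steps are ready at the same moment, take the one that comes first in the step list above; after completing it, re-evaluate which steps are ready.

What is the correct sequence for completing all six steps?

(B) has no prerequisites → (B) first.
Now (C) and (D) have their prerequisites met. (C) is listed earlier, so (C) next.
Next only (D) has its prerequisites met → (D).
(E) needed (C) and (D), now all done → (E).
Ready: (A) and (F). (A) is listed earlier → (A).
That leaves (F) as the only ready step → (F).

(B), (C), (D), (E), (A), (F)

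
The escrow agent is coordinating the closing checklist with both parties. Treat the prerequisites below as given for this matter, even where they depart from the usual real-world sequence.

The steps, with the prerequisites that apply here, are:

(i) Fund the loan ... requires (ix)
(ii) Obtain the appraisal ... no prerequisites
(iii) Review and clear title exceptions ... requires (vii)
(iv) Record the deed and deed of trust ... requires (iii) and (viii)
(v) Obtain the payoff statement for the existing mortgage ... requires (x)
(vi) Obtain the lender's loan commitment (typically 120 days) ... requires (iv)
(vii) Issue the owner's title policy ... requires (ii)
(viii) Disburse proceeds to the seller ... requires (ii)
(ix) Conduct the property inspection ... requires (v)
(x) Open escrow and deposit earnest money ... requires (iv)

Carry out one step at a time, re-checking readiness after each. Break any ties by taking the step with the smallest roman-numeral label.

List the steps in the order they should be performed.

(ii) is the only step with nothing outstanding, so it goes first.
(vii) and (viii) are both available; (vii) has the earlier label → (vii).
(iii) now also ready, so the ready set is {(iii), (viii)}; (iii) has the earlier label → (iii).
That leaves (viii) as the only ready step → (viii).
(iv) is the only step now ready → (iv).
(vi) and (x) are both available; (vi) has the earlier label → (vi).
Next only (x) has its prerequisites met → (x).
Next only (v) has its prerequisites met → (v).
That leaves (ix) as the only ready step → (ix).
That leaves (i) as the only ready step → (i).

(ii) (vii) (iii) (viii) (iv) (vi) (x) (v) (ix) (i)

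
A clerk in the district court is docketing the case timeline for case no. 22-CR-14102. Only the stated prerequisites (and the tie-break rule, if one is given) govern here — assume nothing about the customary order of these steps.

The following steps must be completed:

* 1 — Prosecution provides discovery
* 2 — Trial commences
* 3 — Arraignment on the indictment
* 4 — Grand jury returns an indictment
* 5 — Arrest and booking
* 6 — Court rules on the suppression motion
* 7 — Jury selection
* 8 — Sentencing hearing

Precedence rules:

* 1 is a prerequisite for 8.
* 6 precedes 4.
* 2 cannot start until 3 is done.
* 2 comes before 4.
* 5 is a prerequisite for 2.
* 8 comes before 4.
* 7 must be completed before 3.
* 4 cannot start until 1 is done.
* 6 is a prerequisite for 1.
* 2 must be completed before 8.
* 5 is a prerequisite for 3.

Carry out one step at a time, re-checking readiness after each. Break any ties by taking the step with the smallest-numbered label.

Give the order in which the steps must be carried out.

5, 6 and 7 have no prerequisites; 5 has the earlier label, so 5 is first.
6 and 7 are both available; 6 has the earlier label → 6.
1 now also ready, so the ready set is {1, 7}; 1 has the earlier label → 1.
Next only 7 has its prerequisites met → 7.
3 needed 5 and 7, now all done → 3.
2 needed 3 and 5, now all done → 2.
8 is the only step now ready → 8.
4 needed 1, 2, 6 and 8, now all done → 4.

5 → 6 → 1 → 7 → 3 → 2 → 8 → 4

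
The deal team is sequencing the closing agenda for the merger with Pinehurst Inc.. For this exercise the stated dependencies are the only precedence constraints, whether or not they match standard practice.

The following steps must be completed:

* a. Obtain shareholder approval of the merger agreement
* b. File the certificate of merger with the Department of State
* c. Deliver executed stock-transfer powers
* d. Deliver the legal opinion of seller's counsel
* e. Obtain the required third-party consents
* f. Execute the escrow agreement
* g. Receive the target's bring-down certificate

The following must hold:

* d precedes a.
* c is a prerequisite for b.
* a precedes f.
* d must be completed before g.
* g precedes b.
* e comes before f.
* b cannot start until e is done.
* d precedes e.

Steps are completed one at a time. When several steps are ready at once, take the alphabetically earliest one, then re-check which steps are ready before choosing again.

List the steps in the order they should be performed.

c and d have no prerequisites; c has the earlier label, so c is first.
That leaves d as the only ready step → d.
a, e and g are all available; a has the earlier label → a.
Now e and g have their prerequisites met. e has the earlier label, so e next.
f and g are both available; f has the earlier label → f.
That leaves g as the only ready step → g.
b needed c, e and g, now all done → b.

c, d, a, e, f, g, b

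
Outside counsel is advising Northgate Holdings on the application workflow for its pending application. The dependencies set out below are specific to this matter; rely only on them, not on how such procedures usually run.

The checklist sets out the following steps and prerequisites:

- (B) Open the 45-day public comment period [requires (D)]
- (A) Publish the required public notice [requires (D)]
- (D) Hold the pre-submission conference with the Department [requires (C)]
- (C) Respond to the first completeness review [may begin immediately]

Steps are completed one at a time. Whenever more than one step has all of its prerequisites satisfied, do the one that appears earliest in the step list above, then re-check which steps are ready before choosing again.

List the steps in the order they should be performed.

(C) has no prerequisites → (C) first.
(D) is the only step now ready → (D).
Ready: (B) and (A). (B) is listed earlier → (B).
(A) is the only step now ready → (A).

(C) (D) (B) (A)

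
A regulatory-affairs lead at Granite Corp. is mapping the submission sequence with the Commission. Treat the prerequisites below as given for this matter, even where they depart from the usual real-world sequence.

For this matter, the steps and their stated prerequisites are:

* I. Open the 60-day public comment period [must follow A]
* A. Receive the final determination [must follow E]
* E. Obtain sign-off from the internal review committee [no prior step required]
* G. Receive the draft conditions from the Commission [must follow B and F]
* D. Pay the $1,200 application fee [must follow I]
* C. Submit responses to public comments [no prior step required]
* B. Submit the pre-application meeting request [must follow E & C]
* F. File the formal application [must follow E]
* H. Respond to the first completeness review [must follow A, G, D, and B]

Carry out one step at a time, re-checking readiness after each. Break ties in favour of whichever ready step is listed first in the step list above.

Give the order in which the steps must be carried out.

Nothing is required for E and C. E is listed earlier → E first.
A and F now also ready, so the ready set is {A, C, F}; A is listed earlier → A.
I, C and F are all available; I is listed earlier → I.
Ready: D, C and F. D is listed earlier → D.
Ready: C and F. C is listed earlier → C.
B now also ready, so the ready set is {B, F}; B is listed earlier → B.
That leaves F as the only ready step → F.
G needed B and F, now all done → G.
H needed A, G, D and B, now all done → H.

E, A, I, D, C, B, F, G, H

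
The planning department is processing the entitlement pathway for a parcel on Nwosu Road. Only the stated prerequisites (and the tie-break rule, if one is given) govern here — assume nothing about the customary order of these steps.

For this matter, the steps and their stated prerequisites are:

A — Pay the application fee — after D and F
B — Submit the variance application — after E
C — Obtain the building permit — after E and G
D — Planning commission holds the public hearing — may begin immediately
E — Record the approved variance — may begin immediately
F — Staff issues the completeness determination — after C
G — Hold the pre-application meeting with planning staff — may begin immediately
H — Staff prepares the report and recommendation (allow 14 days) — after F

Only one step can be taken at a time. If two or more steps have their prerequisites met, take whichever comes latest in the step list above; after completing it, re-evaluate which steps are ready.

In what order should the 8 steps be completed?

G, E and D have no prerequisites; G is listed later, so G is first.
Now E and D have their prerequisites met. E is listed later, so E next.
D, C and B are all available; D is listed later → D.
Now C and B have their prerequisites met. C is listed later, so C next.
Now F and B have their prerequisites met. F is listed later, so F next.
Ready: H, B and A. H is listed later → H.
Now B and A have their prerequisites met. B is listed later, so B next.
That leaves A as the only ready step → A.

G, E, D, C, F, H, B, A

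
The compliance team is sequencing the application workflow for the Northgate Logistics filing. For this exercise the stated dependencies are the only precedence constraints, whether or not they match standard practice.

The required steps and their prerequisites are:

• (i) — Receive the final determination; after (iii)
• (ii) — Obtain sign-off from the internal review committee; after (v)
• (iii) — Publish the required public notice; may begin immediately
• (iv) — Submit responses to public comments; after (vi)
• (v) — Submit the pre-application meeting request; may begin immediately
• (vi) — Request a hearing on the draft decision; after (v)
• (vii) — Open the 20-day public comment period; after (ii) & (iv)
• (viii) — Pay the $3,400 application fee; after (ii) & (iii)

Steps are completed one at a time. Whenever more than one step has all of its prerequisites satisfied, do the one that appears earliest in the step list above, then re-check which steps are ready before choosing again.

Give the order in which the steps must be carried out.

(iii), (i), (v), (ii), (vi), (iv), (vii), (viii)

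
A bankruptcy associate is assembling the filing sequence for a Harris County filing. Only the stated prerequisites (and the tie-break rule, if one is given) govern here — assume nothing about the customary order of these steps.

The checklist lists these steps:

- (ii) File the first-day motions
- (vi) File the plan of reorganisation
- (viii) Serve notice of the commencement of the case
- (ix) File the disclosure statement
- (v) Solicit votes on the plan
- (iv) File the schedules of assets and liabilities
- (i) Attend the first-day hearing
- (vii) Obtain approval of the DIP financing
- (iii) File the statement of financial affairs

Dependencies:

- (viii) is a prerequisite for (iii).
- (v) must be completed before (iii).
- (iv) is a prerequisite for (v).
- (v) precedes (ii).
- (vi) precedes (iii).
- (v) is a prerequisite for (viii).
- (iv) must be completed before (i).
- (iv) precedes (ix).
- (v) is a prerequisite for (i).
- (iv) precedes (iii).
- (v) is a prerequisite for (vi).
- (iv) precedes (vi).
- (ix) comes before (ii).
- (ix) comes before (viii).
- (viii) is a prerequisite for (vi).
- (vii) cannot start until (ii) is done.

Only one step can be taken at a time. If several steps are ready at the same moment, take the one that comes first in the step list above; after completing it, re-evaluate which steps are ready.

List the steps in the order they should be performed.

(iv) → (ix) → (v) → (ii) → (viii) → (vi) → (i) → (vii) → (iii)

(iv) has no prerequisites → (iv) first.
Ready: (ix) and (v). (ix) is listed earlier → (ix).
Next only (v) has its prerequisites met → (v).
Now (ii), (viii) and (i) have their prerequisites met. (ii) is listed earlier, so (ii) next.
(viii), (i) and (vii) are all available; (viii) is listed earlier → (viii).
Now (vi), (i) and (vii) have their prerequisites met. (vi) is listed earlier, so (vi) next.
(iii) now also ready, so the ready set is {(i), (vii), (iii)}; (i) is listed earlier → (i).
Now (vii) and (iii) have their prerequisites met. (vii) is listed earlier, so (vii) next.
(iii) is the only step now ready → (iii).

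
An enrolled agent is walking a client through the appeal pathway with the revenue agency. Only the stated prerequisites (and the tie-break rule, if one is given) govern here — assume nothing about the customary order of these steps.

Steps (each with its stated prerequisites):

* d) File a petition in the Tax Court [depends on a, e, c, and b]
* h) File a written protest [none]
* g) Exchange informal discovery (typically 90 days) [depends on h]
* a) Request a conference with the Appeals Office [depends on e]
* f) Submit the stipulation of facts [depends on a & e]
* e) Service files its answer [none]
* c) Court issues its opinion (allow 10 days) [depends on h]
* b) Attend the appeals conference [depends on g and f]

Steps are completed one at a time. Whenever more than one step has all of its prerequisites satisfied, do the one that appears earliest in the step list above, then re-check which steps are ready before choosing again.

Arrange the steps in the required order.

Nothing is required for h and e. h is listed earlier → h first.
Ready: g, e and c. g is listed earlier → g.
Ready: e and c. e is listed earlier → e.
a now also ready, so the ready set is {a, c}; a is listed earlier → a.
f now also ready, so the ready set is {f, c}; f is listed earlier → f.
Ready: c and b. c is listed earlier → c.
That leaves b as the only ready step → b.
d needed a, e, c and b, now all done → d.

h → g → e → a → f → c → b → d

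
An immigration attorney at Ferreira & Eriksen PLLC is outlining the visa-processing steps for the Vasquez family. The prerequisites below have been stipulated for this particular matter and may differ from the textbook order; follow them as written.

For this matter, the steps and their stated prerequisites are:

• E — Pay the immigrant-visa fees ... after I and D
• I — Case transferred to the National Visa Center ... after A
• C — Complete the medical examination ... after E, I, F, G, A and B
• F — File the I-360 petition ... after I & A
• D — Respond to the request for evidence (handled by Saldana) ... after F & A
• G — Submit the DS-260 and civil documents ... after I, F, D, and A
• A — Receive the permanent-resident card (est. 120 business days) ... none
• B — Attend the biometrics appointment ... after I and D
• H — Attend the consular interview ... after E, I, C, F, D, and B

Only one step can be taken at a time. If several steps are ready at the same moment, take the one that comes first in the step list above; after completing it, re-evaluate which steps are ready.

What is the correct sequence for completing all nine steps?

A has no prerequisites → A first.
I needed A, now all done → I.
That leaves F as the only ready step → F.
D is the only step now ready → D.
E, G and B are all available; E is listed earlier → E.
Ready: G and B. G is listed earlier → G.
That leaves B as the only ready step → B.
C is the only step now ready → C.
H needed E, I, C, F, D and B, now all done → H.

A I F D E G B C H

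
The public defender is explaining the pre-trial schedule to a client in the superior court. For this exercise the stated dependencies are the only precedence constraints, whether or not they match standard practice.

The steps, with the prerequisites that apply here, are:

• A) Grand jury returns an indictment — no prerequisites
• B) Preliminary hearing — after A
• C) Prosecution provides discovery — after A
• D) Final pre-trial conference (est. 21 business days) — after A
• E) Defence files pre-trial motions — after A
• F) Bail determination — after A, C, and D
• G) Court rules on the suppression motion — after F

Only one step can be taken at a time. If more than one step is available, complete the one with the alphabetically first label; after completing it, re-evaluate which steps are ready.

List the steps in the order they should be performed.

A, B, C, D, E, F, G

Only A has no prerequisites, so it is first.
Now B, C, D and E have their prerequisites met. B has the earlier label, so B next.
C, D and E are all available; C has the earlier label → C.
Now D and E have their prerequisites met. D has the earlier label, so D next.
F now also ready, so the ready set is {E, F}; E has the earlier label → E.
F needed A, C and D, now all done → F.
G is the only step now ready → G.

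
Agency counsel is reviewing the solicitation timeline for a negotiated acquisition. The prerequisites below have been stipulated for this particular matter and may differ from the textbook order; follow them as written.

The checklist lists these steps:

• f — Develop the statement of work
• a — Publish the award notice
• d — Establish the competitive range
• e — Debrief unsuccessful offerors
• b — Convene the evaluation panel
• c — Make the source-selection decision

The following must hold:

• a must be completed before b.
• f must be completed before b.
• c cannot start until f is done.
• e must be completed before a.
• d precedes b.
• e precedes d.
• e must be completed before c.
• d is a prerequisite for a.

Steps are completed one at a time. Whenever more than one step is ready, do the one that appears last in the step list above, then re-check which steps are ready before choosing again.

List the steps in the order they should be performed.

e → d → a → f → c → b

e and f have no prerequisites; e is listed later, so e is first.
d now also ready, so the ready set is {d, f}; d is listed later → d.
a now also ready, so the ready set is {a, f}; a is listed later → a.
That leaves f as the only ready step → f.
Ready: c and b. c is listed later → c.
Next only b has its prerequisites met → b.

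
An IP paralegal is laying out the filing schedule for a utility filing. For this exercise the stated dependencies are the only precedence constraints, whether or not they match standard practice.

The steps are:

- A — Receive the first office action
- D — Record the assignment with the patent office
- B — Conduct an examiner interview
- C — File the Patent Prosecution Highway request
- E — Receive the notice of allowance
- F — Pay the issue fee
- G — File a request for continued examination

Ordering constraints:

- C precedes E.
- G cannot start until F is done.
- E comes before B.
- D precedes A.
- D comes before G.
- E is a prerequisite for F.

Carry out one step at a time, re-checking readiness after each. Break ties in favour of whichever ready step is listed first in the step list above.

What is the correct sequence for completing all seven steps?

D, A, C, E, B, F, G

Nothing is required for D and C. D is listed earlier → D first.
Ready: A and C. A is listed earlier → A.
Next only C has its prerequisites met → C.
That leaves E as the only ready step → E.
B and F are both available; B is listed earlier → B.
F needed E, now all done → F.
That leaves G as the only ready step → G.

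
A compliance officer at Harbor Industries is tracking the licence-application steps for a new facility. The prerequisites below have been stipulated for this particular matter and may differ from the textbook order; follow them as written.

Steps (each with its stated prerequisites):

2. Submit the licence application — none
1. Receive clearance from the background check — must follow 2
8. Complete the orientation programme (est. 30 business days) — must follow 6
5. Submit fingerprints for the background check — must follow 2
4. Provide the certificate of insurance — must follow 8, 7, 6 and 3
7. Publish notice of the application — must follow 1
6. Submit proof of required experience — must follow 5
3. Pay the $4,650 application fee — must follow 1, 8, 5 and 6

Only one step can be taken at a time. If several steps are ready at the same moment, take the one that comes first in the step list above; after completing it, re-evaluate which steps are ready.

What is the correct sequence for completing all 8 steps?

2, 1, 5, 7, 6, 8, 3, 4

2 is the only step with nothing outstanding, so it goes first.
Ready: 1 and 5. 1 is listed earlier → 1.
7 now also ready, so the ready set is {5, 7}; 5 is listed earlier → 5.
6 now also ready, so the ready set is {7, 6}; 7 is listed earlier → 7.
6 needed 5, now all done → 6.
Next only 8 has its prerequisites met → 8.
That leaves 3 as the only ready step → 3.
That leaves 4 as the only ready step → 4.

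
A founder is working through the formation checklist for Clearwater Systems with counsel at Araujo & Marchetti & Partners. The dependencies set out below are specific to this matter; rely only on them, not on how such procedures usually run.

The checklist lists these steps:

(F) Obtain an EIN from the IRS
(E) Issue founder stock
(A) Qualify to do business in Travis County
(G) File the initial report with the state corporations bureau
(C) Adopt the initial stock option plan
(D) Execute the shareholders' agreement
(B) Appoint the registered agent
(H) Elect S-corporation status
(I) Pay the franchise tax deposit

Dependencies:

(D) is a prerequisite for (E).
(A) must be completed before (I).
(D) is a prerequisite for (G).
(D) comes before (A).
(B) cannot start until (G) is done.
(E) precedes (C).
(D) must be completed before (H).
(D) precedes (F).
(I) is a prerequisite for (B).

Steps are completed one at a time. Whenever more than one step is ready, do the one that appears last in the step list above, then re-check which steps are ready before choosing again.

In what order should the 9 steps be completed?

(D) is the only step with nothing outstanding, so it goes first.
Ready: (H), (G), (A), (E) and (F). (H) is listed later → (H).
Ready: (G), (A), (E) and (F). (G) is listed later → (G).
Ready: (A), (E) and (F). (A) is listed later → (A).
(I), (E) and (F) are all available; (I) is listed later → (I).
(B), (E) and (F) are all available; (B) is listed later → (B).
Ready: (E) and (F). (E) is listed later → (E).
Ready: (C) and (F). (C) is listed later → (C).
Next only (F) has its prerequisites met → (F).

(D) → (H) → (G) → (A) → (I) → (B) → (E) → (C) → (F)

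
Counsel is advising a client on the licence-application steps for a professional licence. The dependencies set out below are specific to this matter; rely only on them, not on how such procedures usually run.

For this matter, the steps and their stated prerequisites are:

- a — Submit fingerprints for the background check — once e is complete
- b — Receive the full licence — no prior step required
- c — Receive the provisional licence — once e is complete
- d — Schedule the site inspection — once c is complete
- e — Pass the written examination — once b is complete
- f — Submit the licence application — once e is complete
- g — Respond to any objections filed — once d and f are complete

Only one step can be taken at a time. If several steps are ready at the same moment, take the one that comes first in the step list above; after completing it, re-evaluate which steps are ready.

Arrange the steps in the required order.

b is the only step with nothing outstanding, so it goes first.
Next only e has its prerequisites met → e.
a, c and f are all available; a is listed earlier → a.
Ready: c and f. c is listed earlier → c.
Ready: d and f. d is listed earlier → d.
f needed e, now all done → f.
g needed d and f, now all done → g.

b e a c d f g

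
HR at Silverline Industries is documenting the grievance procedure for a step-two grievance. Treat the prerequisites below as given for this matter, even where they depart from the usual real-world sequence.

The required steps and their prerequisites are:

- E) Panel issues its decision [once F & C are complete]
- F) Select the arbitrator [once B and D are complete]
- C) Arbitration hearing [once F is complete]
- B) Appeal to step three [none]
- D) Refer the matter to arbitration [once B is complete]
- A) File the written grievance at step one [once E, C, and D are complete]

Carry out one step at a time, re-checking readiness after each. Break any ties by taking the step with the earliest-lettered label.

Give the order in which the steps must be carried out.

B has no prerequisites → B first.
D needed B, now all done → D.
That leaves F as the only ready step → F.
That leaves C as the only ready step → C.
Next only E has its prerequisites met → E.
A needed C, D and E, now all done → A.

B, D, F, C, E, A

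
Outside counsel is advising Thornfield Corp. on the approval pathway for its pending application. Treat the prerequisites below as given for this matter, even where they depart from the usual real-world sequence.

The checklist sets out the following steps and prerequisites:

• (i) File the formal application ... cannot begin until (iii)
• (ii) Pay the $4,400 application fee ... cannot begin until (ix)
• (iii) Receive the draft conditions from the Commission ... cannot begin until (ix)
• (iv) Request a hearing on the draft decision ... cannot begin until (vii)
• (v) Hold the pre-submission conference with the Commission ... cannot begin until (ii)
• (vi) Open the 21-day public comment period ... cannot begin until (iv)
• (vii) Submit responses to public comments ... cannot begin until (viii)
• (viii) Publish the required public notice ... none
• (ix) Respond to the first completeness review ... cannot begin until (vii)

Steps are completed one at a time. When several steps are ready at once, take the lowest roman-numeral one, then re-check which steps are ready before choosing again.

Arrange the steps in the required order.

(viii) has no prerequisites → (viii) first.
That leaves (vii) as the only ready step → (vii).
(iv) and (ix) are both available; (iv) has the earlier label → (iv).
(vi) and (ix) are both available; (vi) has the earlier label → (vi).
That leaves (ix) as the only ready step → (ix).
Ready: (ii) and (iii). (ii) has the earlier label → (ii).
(v) now also ready, so the ready set is {(iii), (v)}; (iii) has the earlier label → (iii).
(i) and (v) are both available; (i) has the earlier label → (i).
(v) is the only step now ready → (v).

(viii), (vii), (iv), (vi), (ix), (ii), (iii), (i), (v)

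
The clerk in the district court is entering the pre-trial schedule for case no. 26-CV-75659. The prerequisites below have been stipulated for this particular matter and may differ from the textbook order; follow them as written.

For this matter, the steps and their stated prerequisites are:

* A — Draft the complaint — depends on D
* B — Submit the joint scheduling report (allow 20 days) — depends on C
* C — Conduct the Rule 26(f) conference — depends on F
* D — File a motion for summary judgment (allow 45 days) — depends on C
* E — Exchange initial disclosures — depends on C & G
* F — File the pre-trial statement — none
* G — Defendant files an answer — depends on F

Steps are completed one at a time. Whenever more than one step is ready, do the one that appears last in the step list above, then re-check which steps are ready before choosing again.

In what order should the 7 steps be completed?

F G C E D B A

Only F has no prerequisites, so it is first.
Now G and C have their prerequisites met. G is listed later, so G next.
C is the only step now ready → C.
Now E, D and B have their prerequisites met. E is listed later, so E next.
D and B are both available; D is listed later → D.
A now also ready, so the ready set is {B, A}; B is listed later → B.
Next only A has its prerequisites met → A.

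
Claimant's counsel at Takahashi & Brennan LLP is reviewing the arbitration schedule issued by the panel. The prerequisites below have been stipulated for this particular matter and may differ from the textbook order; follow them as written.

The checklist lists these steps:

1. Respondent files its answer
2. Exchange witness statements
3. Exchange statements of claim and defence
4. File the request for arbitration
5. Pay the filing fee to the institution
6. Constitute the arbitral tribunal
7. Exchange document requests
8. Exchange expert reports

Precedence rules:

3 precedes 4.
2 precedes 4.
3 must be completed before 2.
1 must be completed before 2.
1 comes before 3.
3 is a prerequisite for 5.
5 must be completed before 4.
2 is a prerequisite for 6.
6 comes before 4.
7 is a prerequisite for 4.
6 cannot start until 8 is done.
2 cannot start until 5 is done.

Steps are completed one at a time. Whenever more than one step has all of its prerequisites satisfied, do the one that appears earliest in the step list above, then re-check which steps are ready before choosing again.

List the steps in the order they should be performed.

1 3 5 2 7 8 6 4

1, 7 and 8 have no prerequisites; 1 is listed earlier, so 1 is first.
3 now also ready, so the ready set is {3, 7, 8}; 3 is listed earlier → 3.
Now 5, 7 and 8 have their prerequisites met. 5 is listed earlier, so 5 next.
Now 2, 7 and 8 have their prerequisites met. 2 is listed earlier, so 2 next.
Ready: 7 and 8. 7 is listed earlier → 7.
That leaves 8 as the only ready step → 8.
That leaves 6 as the only ready step → 6.
4 needed 2, 3, 5, 6 and 7, now all done → 4.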